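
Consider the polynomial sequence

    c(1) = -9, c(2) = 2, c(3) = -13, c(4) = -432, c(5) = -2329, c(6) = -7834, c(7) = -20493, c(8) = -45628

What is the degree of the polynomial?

5

Δ: 11, -15, -419, -1897, -5505, -12659, -25135
Δ²: -26, -404, -1478, -3608, -7154, -12476
Δ³: -378, -1074, -2130, -3546, -5322
Δ⁴: -696, -1056, -1416, -1776
Δ⁵: -360, -360, -360
The fifth differences are constant, so the polynomial has degree 5.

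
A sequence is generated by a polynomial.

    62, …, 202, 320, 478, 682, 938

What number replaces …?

Using the last 5 terms:
D1: 118, 158, 204, 256
D2: 40, 46, 52
D3: 6, 6
Constant third difference = 6.
Extend backward: 40 − 6 = 34;  118 − 34 = 84;  202 − 84 = 118

118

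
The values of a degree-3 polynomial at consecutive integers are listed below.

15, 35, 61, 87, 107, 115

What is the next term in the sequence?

Δ: 20 , 26 , 26 , 20 , 8
Δ²: 6 , 0 , -6 , -12
Δ³: -6 , -6 , -6
Third differences constant at -6.
-12 − 6 = -18;  8 − 18 = -10;  115 − 10 = 105

105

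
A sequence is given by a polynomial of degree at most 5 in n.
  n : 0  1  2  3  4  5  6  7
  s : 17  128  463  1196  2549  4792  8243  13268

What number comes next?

20281

D1: 111, 335, 733, 1353, 2243, 3451, 5025
D2: 224, 398, 620, 890, 1208, 1574
D3: 174, 222, 270, 318, 366
D4: 48, 48, 48, 48
Constant fourth difference = 48, so extend:
366 + 48 = 414;  1574 + 414 = 1988;  5025 + 1988 = 7013;  13268 + 7013 = 20281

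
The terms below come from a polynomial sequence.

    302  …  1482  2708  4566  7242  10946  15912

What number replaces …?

726

Using the last 6 terms:
1226, 1858, 2676, 3704, 4966
632, 818, 1028, 1262
186, 210, 234
24, 24
Constant fourth difference = 24.
Extend backward: 186 − 24 = 162;  632 − 162 = 470;  1226 − 470 = 756;  1482 − 756 = 726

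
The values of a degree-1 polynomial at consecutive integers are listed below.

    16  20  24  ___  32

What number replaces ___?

28

Using the first 3 terms:
D1: 4, 4
Constant first difference = 4.
Extend forward: 24 + 4 = 28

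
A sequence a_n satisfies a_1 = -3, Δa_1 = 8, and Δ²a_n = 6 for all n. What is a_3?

19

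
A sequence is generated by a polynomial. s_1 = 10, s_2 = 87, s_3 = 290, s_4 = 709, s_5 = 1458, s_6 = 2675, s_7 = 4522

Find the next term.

First differences: 77, 203, 419, 749, 1217, 1847
Second differences: 126, 216, 330, 468, 630
Third differences: 90, 114, 138, 162
Fourth differences: 24, 24, 24
Constant fourth difference = 24, so extend:
162 + 24 = 186;  630 + 186 = 816;  1847 + 816 = 2663;  4522 + 2663 = 7185

7185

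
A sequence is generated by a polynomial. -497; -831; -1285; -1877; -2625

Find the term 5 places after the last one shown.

-9335

-334 , -454 , -592 , -748
-120 , -138 , -156
-18 , -18
Constant third difference = -18, so extend:
-156 − 18 = -174;  -748 − 174 = -922;  -2625 − 922 = -3547
-174 − 18 = -192;  -922 − 192 = -1114;  -3547 − 1114 = -4661
-192 − 18 = -210;  -1114 − 210 = -1324;  -4661 − 1324 = -5985
-210 − 18 = -228;  -1324 − 228 = -1552;  -5985 − 1552 = -7537
-228 − 18 = -246;  -1552 − 246 = -1798;  -7537 − 1798 = -9335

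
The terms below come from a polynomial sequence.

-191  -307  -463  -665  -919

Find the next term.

D1: -116  -156  -202  -254
D2: -40  -46  -52
D3: -6  -6
Third differences constant at -6.
-52 − 6 = -58;  -254 − 58 = -312;  -919 − 312 = -1231

-1231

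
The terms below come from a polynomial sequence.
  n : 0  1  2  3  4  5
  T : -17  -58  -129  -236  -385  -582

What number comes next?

-833

First differences: -41, -71, -107, -149, -197
Second differences: -30, -36, -42, -48
Third differences: -6, -6, -6
Constant third difference = -6, so extend:
-48 − 6 = -54;  -197 − 54 = -251;  -582 − 251 = -833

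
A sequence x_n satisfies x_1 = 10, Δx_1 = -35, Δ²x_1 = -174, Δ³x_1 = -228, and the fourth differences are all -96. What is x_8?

-15229

Build the table forward from the leading diagonal:
Fourth differences: -96, -96, -96, -96, -96, -96, -96, -96
Third differences: -228, -324, -420, -516, -612, -708, -804, -900
Second differences: -174, -402, -726, -1146, -1662, -2274, -2982, -3786
First differences: -35, -209, -611, -1337, -2483, -4145, -6419, -9401
x: 10, -25, -234, -845, -2182, -4665, -8810, -15229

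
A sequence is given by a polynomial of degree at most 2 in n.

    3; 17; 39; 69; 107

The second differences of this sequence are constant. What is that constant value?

D1: 14, 22, 30, 38
D2: 8, 8, 8

8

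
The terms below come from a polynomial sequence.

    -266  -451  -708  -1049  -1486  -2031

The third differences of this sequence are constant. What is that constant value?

-12

D1: -185, -257, -341, -437, -545
D2: -72, -84, -96, -108
D3: -12, -12, -12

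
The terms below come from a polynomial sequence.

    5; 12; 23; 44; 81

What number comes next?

140

D1: 7  11  21  37
D2: 4  10  16
D3: 6  6
Third differences constant at 6.
16 + 6 = 22;  37 + 22 = 59;  81 + 59 = 140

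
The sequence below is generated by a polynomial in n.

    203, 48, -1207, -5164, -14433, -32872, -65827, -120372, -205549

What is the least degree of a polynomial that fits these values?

5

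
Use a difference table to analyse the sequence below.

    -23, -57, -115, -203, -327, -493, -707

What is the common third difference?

First differences: -34, -58, -88, -124, -166, -214
Second differences: -24, -30, -36, -42, -48
Third differences: -6, -6, -6, -6

-6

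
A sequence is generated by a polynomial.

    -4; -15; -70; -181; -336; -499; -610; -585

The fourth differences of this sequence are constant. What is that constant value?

Δ: -11, -55, -111, -155, -163, -111, 25
Δ²: -44, -56, -44, -8, 52, 136
Δ³: -12, 12, 36, 60, 84
Δ⁴: 24, 24, 24, 24

24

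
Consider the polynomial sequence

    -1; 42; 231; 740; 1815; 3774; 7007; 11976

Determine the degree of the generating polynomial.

Δ: 43, 189, 509, 1075, 1959, 3233, 4969
Δ²: 146, 320, 566, 884, 1274, 1736
Δ³: 174, 246, 318, 390, 462
Δ⁴: 72, 72, 72, 72
The fourth differences are constant, so the polynomial has degree 4.

4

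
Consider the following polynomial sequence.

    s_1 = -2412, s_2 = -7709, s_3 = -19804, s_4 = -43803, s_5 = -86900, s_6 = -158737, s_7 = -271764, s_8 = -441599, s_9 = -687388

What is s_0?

-5297  -12095  -23999  -43097  -71837  -113027  -169835  -245789
-6798  -11904  -19098  -28740  -41190  -56808  -75954
-5106  -7194  -9642  -12450  -15618  -19146
-2088  -2448  -2808  -3168  -3528
-360  -360  -360  -360
The fifth differences are constant at -360.
Work back: -2088 + 360 = -1728;  -5106 + 1728 = -3378;  -6798 + 3378 = -3420;  -5297 + 3420 = -1877;  -2412 + 1877 = -535

-535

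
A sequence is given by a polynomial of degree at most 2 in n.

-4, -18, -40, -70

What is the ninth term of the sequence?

-340

First differences: -14, -22, -30
Second differences: -8, -8
Second differences constant at -8.
-30 − 8 = -38;  -70 − 38 = -108
-38 − 8 = -46;  -108 − 46 = -154
-46 − 8 = -54;  -154 − 54 = -208
-54 − 8 = -62;  -208 − 62 = -270
-62 − 8 = -70;  -270 − 70 = -340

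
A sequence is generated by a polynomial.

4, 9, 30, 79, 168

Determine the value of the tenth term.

1633

5  21  49  89
16  28  40
12  12
Constant third difference = 12, so extend:
40 + 12 = 52;  89 + 52 = 141;  168 + 141 = 309
52 + 12 = 64;  141 + 64 = 205;  309 + 205 = 514
64 + 12 = 76;  205 + 76 = 281;  514 + 281 = 795
76 + 12 = 88;  281 + 88 = 369;  795 + 369 = 1164
88 + 12 = 100;  369 + 100 = 469;  1164 + 469 = 1633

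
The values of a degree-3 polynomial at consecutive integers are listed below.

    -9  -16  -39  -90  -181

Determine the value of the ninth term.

First differences: -7, -23, -51, -91
Second differences: -16, -28, -40
Third differences: -12, -12
Third differences constant at -12.
-40 − 12 = -52;  -91 − 52 = -143;  -181 − 143 = -324
-52 − 12 = -64;  -143 − 64 = -207;  -324 − 207 = -531
-64 − 12 = -76;  -207 − 76 = -283;  -531 − 283 = -814
-76 − 12 = -88;  -283 − 88 = -371;  -814 − 371 = -1185

-1185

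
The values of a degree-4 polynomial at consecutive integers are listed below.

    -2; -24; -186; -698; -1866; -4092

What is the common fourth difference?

-96

Δ: -22, -162, -512, -1168, -2226
Δ²: -140, -350, -656, -1058
Δ³: -210, -306, -402
Δ⁴: -96, -96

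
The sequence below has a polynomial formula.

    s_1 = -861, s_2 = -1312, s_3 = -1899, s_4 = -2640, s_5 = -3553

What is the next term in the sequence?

-4656

D1: -451, -587, -741, -913
D2: -136, -154, -172
D3: -18, -18
Third differences constant at -18.
-172 − 18 = -190;  -913 − 190 = -1103;  -3553 − 1103 = -4656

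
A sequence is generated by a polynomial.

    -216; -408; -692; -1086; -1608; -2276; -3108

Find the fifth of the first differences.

-668

Δ: -192, -284, -394, -522, -668, -832
Δ²: -92, -110, -128, -146, -164
Δ³: -18, -18, -18, -18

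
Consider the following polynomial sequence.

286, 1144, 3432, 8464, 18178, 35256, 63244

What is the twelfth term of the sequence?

566544

858, 2288, 5032, 9714, 17078, 27988
1430, 2744, 4682, 7364, 10910
1314, 1938, 2682, 3546
624, 744, 864
120, 120
Fifth differences constant at 120.
864 + 120 = 984;  3546 + 984 = 4530;  10910 + 4530 = 15440;  27988 + 15440 = 43428;  63244 + 43428 = 106672
984 + 120 = 1104;  4530 + 1104 = 5634;  15440 + 5634 = 21074;  43428 + 21074 = 64502;  106672 + 64502 = 171174
1104 + 120 = 1224;  5634 + 1224 = 6858;  21074 + 6858 = 27932;  64502 + 27932 = 92434;  171174 + 92434 = 263608
1224 + 120 = 1344;  6858 + 1344 = 8202;  27932 + 8202 = 36134;  92434 + 36134 = 128568;  263608 + 128568 = 392176
1344 + 120 = 1464;  8202 + 1464 = 9666;  36134 + 9666 = 45800;  128568 + 45800 = 174368;  392176 + 174368 = 566544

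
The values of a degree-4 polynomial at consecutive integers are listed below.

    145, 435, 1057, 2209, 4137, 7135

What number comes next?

11545

First differences: 290, 622, 1152, 1928, 2998
Second differences: 332, 530, 776, 1070
Third differences: 198, 246, 294
Fourth differences: 48, 48
Fourth differences constant at 48.
294 + 48 = 342;  1070 + 342 = 1412;  2998 + 1412 = 4410;  7135 + 4410 = 11545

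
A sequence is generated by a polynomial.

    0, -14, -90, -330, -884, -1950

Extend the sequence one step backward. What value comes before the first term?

-14  -76  -240  -554  -1066
-62  -164  -314  -512
-102  -150  -198
-48  -48
The fourth differences are constant at -48.
Work back: -102 + 48 = -54;  -62 + 54 = -8;  -14 + 8 = -6;  0 + 6 = 6

6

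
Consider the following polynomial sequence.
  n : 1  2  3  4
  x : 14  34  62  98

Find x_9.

Δ: 20, 28, 36
Δ²: 8, 8
Constant second difference = 8, so extend:
36 + 8 = 44;  98 + 44 = 142
44 + 8 = 52;  142 + 52 = 194
52 + 8 = 60;  194 + 60 = 254
60 + 8 = 68;  254 + 68 = 322
68 + 8 = 76;  322 + 76 = 398

398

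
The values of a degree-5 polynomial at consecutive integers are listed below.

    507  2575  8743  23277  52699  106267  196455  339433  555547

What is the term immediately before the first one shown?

49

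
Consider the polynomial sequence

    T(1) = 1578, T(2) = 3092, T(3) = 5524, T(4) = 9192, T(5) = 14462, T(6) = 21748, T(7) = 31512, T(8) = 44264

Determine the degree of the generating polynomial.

Δ: 1514, 2432, 3668, 5270, 7286, 9764, 12752
Δ²: 918, 1236, 1602, 2016, 2478, 2988
Δ³: 318, 366, 414, 462, 510
Δ⁴: 48, 48, 48, 48
The fourth differences are constant, so the polynomial has degree 4.

4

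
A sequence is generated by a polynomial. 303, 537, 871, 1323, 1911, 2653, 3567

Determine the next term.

Δ: 234, 334, 452, 588, 742, 914
Δ²: 100, 118, 136, 154, 172
Δ³: 18, 18, 18, 18
Constant third difference = 18, so extend:
172 + 18 = 190;  914 + 190 = 1104;  3567 + 1104 = 4671

4671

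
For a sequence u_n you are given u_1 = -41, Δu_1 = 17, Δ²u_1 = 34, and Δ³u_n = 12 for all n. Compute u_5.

279

Build the table forward from the leading diagonal:
Third differences: 12, 12, 12, 12, 12
Second differences: 34, 46, 58, 70, 82
First differences: 17, 51, 97, 155, 225
u: -41, -24, 27, 124, 279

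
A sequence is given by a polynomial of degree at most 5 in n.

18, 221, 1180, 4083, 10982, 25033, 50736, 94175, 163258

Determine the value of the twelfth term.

635851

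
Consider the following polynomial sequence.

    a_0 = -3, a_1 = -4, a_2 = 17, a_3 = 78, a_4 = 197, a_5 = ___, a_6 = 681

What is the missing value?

392

Using the first 5 terms:
D1: -1  21  61  119
D2: 22  40  58
D3: 18  18
Constant third difference = 18.
Extend forward: 58 + 18 = 76;  119 + 76 = 195;  197 + 195 = 392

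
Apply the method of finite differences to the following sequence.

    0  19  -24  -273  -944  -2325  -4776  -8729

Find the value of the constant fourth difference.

-72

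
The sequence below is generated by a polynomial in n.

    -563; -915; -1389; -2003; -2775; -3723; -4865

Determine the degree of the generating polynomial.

3

D1: -352, -474, -614, -772, -948, -1142
D2: -122, -140, -158, -176, -194
D3: -18, -18, -18, -18
The third differences are constant, so the polynomial has degree 3.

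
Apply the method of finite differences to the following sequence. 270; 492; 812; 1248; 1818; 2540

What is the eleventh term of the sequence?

9060

D1: 222  320  436  570  722
D2: 98  116  134  152
D3: 18  18  18
Third differences constant at 18.
152 + 18 = 170;  722 + 170 = 892;  2540 + 892 = 3432
170 + 18 = 188;  892 + 188 = 1080;  3432 + 1080 = 4512
188 + 18 = 206;  1080 + 206 = 1286;  4512 + 1286 = 5798
206 + 18 = 224;  1286 + 224 = 1510;  5798 + 1510 = 7308
224 + 18 = 242;  1510 + 242 = 1752;  7308 + 1752 = 9060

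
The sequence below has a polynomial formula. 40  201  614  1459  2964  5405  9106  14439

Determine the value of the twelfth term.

161, 413, 845, 1505, 2441, 3701, 5333
252, 432, 660, 936, 1260, 1632
180, 228, 276, 324, 372
48, 48, 48, 48
The fourth differences are constant (48).
372 + 48 = 420;  1632 + 420 = 2052;  5333 + 2052 = 7385;  14439 + 7385 = 21824
420 + 48 = 468;  2052 + 468 = 2520;  7385 + 2520 = 9905;  21824 + 9905 = 31729
468 + 48 = 516;  2520 + 516 = 3036;  9905 + 3036 = 12941;  31729 + 12941 = 44670
516 + 48 = 564;  3036 + 564 = 3600;  12941 + 3600 = 16541;  44670 + 16541 = 61211

61211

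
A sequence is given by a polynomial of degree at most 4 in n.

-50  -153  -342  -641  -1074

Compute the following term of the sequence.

-1665

Δ: -103, -189, -299, -433
Δ²: -86, -110, -134
Δ³: -24, -24
Constant third difference = -24, so extend:
-134 − 24 = -158;  -433 − 158 = -591;  -1074 − 591 = -1665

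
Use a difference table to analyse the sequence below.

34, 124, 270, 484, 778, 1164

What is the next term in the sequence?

90  146  214  294  386
56  68  80  92
12  12  12
Constant third difference = 12, so extend:
92 + 12 = 104;  386 + 104 = 490;  1164 + 490 = 1654

1654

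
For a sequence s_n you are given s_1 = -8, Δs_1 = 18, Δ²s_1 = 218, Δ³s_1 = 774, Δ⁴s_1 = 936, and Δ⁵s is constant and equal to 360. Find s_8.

72106

Build the table forward from the leading diagonal:
Δ⁵: 360, 360, 360, 360, 360, 360, 360, 360
Δ⁴: 936, 1296, 1656, 2016, 2376, 2736, 3096, 3456
Δ³: 774, 1710, 3006, 4662, 6678, 9054, 11790, 14886
Δ²: 218, 992, 2702, 5708, 10370, 17048, 26102, 37892
Δ: 18, 236, 1228, 3930, 9638, 20008, 37056, 63158
s: -8, 10, 246, 1474, 5404, 15042, 35050, 72106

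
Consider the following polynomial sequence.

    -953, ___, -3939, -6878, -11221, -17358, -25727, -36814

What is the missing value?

-2062

Using the last 6 terms:
-2939, -4343, -6137, -8369, -11087
-1404, -1794, -2232, -2718
-390, -438, -486
-48, -48
Constant fourth difference = -48.
Extend backward: -390 + 48 = -342;  -1404 + 342 = -1062;  -2939 + 1062 = -1877;  -3939 + 1877 = -2062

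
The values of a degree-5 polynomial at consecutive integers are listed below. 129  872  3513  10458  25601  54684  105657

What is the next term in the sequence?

189038

First differences: 743  2641  6945  15143  29083  50973
Second differences: 1898  4304  8198  13940  21890
Third differences: 2406  3894  5742  7950
Fourth differences: 1488  1848  2208
Fifth differences: 360  360
Constant fifth difference = 360, so extend:
2208 + 360 = 2568;  7950 + 2568 = 10518;  21890 + 10518 = 32408;  50973 + 32408 = 83381;  105657 + 83381 = 189038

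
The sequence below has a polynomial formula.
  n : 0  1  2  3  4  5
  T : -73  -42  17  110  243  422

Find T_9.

1718

D1: 31, 59, 93, 133, 179
D2: 28, 34, 40, 46
D3: 6, 6, 6
Third differences constant at 6.
46 + 6 = 52;  179 + 52 = 231;  422 + 231 = 653
52 + 6 = 58;  231 + 58 = 289;  653 + 289 = 942
58 + 6 = 64;  289 + 64 = 353;  942 + 353 = 1295
64 + 6 = 70;  353 + 70 = 423;  1295 + 423 = 1718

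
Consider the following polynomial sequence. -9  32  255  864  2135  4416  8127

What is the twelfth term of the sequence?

First differences: 41 , 223 , 609 , 1271 , 2281 , 3711
Second differences: 182 , 386 , 662 , 1010 , 1430
Third differences: 204 , 276 , 348 , 420
Fourth differences: 72 , 72 , 72
Fourth differences constant at 72.
420 + 72 = 492;  1430 + 492 = 1922;  3711 + 1922 = 5633;  8127 + 5633 = 13760
492 + 72 = 564;  1922 + 564 = 2486;  5633 + 2486 = 8119;  13760 + 8119 = 21879
564 + 72 = 636;  2486 + 636 = 3122;  8119 + 3122 = 11241;  21879 + 11241 = 33120
636 + 72 = 708;  3122 + 708 = 3830;  11241 + 3830 = 15071;  33120 + 15071 = 48191
708 + 72 = 780;  3830 + 780 = 4610;  15071 + 4610 = 19681;  48191 + 19681 = 67872

67872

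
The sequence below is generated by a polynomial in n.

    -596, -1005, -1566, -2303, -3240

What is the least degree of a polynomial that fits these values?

Δ: -409, -561, -737, -937
Δ²: -152, -176, -200
Δ³: -24, -24
The third differences are constant, so the polynomial has degree 3.

3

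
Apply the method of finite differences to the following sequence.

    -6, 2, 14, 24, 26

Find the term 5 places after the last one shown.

Δ: 8 , 12 , 10 , 2
Δ²: 4 , -2 , -8
Δ³: -6 , -6
Third differences constant at -6.
-8 − 6 = -14;  2 − 14 = -12;  26 − 12 = 14
-14 − 6 = -20;  -12 − 20 = -32;  14 − 32 = -18
-20 − 6 = -26;  -32 − 26 = -58;  -18 − 58 = -76
-26 − 6 = -32;  -58 − 32 = -90;  -76 − 90 = -166
-32 − 6 = -38;  -90 − 38 = -128;  -166 − 128 = -294

-294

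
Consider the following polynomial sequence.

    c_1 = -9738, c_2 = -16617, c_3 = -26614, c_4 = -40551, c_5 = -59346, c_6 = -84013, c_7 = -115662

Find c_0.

-5251

-6879  -9997  -13937  -18795  -24667  -31649
-3118  -3940  -4858  -5872  -6982
-822  -918  -1014  -1110
-96  -96  -96
The fourth differences are constant at -96.
Work back: -822 + 96 = -726;  -3118 + 726 = -2392;  -6879 + 2392 = -4487;  -9738 + 4487 = -5251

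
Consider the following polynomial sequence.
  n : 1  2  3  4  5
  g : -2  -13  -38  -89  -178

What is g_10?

-1613

First differences: -11 , -25 , -51 , -89
Second differences: -14 , -26 , -38
Third differences: -12 , -12
Constant third difference = -12, so extend:
-38 − 12 = -50;  -89 − 50 = -139;  -178 − 139 = -317
-50 − 12 = -62;  -139 − 62 = -201;  -317 − 201 = -518
-62 − 12 = -74;  -201 − 74 = -275;  -518 − 275 = -793
-74 − 12 = -86;  -275 − 86 = -361;  -793 − 361 = -1154
-86 − 12 = -98;  -361 − 98 = -459;  -1154 − 459 = -1613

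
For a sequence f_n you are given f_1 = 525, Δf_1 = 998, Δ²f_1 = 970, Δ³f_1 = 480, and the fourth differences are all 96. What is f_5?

Build the table forward from the leading diagonal:
Δ⁴: 96, 96, 96, 96, 96
Δ³: 480, 576, 672, 768, 864
Δ²: 970, 1450, 2026, 2698, 3466
Δ: 998, 1968, 3418, 5444, 8142
f: 525, 1523, 3491, 6909, 12353

12353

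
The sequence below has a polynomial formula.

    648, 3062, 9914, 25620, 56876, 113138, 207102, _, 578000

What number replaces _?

355184

Using the first 7 terms:
First differences: 2414  6852  15706  31256  56262  93964
Second differences: 4438  8854  15550  25006  37702
Third differences: 4416  6696  9456  12696
Fourth differences: 2280  2760  3240
Fifth differences: 480  480
Constant fifth difference = 480.
Extend forward: 3240 + 480 = 3720;  12696 + 3720 = 16416;  37702 + 16416 = 54118;  93964 + 54118 = 148082;  207102 + 148082 = 355184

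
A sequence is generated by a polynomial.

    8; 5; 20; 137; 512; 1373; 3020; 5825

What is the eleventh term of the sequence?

25988

D1: -3  15  117  375  861  1647  2805
D2: 18  102  258  486  786  1158
D3: 84  156  228  300  372
D4: 72  72  72  72
Constant fourth difference = 72, so extend:
372 + 72 = 444;  1158 + 444 = 1602;  2805 + 1602 = 4407;  5825 + 4407 = 10232
444 + 72 = 516;  1602 + 516 = 2118;  4407 + 2118 = 6525;  10232 + 6525 = 16757
516 + 72 = 588;  2118 + 588 = 2706;  6525 + 2706 = 9231;  16757 + 9231 = 25988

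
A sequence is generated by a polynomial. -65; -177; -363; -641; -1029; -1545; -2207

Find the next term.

-3033

-112 , -186 , -278 , -388 , -516 , -662
-74 , -92 , -110 , -128 , -146
-18 , -18 , -18 , -18
Constant third difference = -18, so extend:
-146 − 18 = -164;  -662 − 164 = -826;  -2207 − 826 = -3033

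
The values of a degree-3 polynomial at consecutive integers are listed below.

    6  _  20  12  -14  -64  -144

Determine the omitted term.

16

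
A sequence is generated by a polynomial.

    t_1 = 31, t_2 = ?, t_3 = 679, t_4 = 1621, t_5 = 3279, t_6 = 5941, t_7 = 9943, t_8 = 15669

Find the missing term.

213

Using the last 6 terms:
Δ: 942  1658  2662  4002  5726
Δ²: 716  1004  1340  1724
Δ³: 288  336  384
Δ⁴: 48  48
Constant fourth difference = 48.
Extend backward: 288 − 48 = 240;  716 − 240 = 476;  942 − 476 = 466;  679 − 466 = 213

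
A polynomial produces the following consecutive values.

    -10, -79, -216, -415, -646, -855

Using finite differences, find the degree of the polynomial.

D1: -69, -137, -199, -231, -209
D2: -68, -62, -32, 22
D3: 6, 30, 54
D4: 24, 24
The fourth differences are constant, so the polynomial has degree 4.

4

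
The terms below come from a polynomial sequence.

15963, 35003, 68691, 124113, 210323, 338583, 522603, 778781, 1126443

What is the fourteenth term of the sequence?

D1: 19040 , 33688 , 55422 , 86210 , 128260 , 184020 , 256178 , 347662
D2: 14648 , 21734 , 30788 , 42050 , 55760 , 72158 , 91484
D3: 7086 , 9054 , 11262 , 13710 , 16398 , 19326
D4: 1968 , 2208 , 2448 , 2688 , 2928
D5: 240 , 240 , 240 , 240
Constant fifth difference = 240, so extend:
2928 + 240 = 3168;  19326 + 3168 = 22494;  91484 + 22494 = 113978;  347662 + 113978 = 461640;  1126443 + 461640 = 1588083
3168 + 240 = 3408;  22494 + 3408 = 25902;  113978 + 25902 = 139880;  461640 + 139880 = 601520;  1588083 + 601520 = 2189603
3408 + 240 = 3648;  25902 + 3648 = 29550;  139880 + 29550 = 169430;  601520 + 169430 = 770950;  2189603 + 770950 = 2960553
3648 + 240 = 3888;  29550 + 3888 = 33438;  169430 + 33438 = 202868;  770950 + 202868 = 973818;  2960553 + 973818 = 3934371
3888 + 240 = 4128;  33438 + 4128 = 37566;  202868 + 37566 = 240434;  973818 + 240434 = 1214252;  3934371 + 1214252 = 5148623

5148623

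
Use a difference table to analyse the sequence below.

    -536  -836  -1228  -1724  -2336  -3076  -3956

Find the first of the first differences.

-300

D1: -300, -392, -496, -612, -740, -880
D2: -92, -104, -116, -128, -140
D3: -12, -12, -12, -12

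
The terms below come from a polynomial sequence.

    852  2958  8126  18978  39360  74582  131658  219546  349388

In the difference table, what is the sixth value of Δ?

57076

D1: 2106, 5168, 10852, 20382, 35222, 57076, 87888, 129842
D2: 3062, 5684, 9530, 14840, 21854, 30812, 41954
D3: 2622, 3846, 5310, 7014, 8958, 11142
D4: 1224, 1464, 1704, 1944, 2184
D5: 240, 240, 240, 240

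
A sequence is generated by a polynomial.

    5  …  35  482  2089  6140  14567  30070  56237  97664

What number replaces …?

Using the last 8 terms:
D1: 447, 1607, 4051, 8427, 15503, 26167, 41427
D2: 1160, 2444, 4376, 7076, 10664, 15260
D3: 1284, 1932, 2700, 3588, 4596
D4: 648, 768, 888, 1008
D5: 120, 120, 120
Constant fifth difference = 120.
Extend backward: 648 − 120 = 528;  1284 − 528 = 756;  1160 − 756 = 404;  447 − 404 = 43;  35 − 43 = -8

-8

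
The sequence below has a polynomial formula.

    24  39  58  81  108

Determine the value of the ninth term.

D1: 15, 19, 23, 27
D2: 4, 4, 4
Constant second difference = 4, so extend:
27 + 4 = 31;  108 + 31 = 139
31 + 4 = 35;  139 + 35 = 174
35 + 4 = 39;  174 + 39 = 213
39 + 4 = 43;  213 + 43 = 256

256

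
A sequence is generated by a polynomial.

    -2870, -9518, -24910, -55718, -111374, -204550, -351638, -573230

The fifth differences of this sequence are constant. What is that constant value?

First differences: -6648, -15392, -30808, -55656, -93176, -147088, -221592
Second differences: -8744, -15416, -24848, -37520, -53912, -74504
Third differences: -6672, -9432, -12672, -16392, -20592
Fourth differences: -2760, -3240, -3720, -4200
Fifth differences: -480, -480, -480

-480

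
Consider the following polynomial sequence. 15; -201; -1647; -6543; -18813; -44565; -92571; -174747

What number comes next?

Δ: -216, -1446, -4896, -12270, -25752, -48006, -82176
Δ²: -1230, -3450, -7374, -13482, -22254, -34170
Δ³: -2220, -3924, -6108, -8772, -11916
Δ⁴: -1704, -2184, -2664, -3144
Δ⁵: -480, -480, -480
Constant fifth difference = -480, so extend:
-3144 − 480 = -3624;  -11916 − 3624 = -15540;  -34170 − 15540 = -49710;  -82176 − 49710 = -131886;  -174747 − 131886 = -306633

-306633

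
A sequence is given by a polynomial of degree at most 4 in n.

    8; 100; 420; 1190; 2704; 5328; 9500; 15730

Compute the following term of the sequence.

24600

92, 320, 770, 1514, 2624, 4172, 6230
228, 450, 744, 1110, 1548, 2058
222, 294, 366, 438, 510
72, 72, 72, 72
Constant fourth difference = 72, so extend:
510 + 72 = 582;  2058 + 582 = 2640;  6230 + 2640 = 8870;  15730 + 8870 = 24600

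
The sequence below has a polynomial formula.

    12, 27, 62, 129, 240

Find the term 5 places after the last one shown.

1875

D1: 15, 35, 67, 111
D2: 20, 32, 44
D3: 12, 12
Constant third difference = 12, so extend:
44 + 12 = 56;  111 + 56 = 167;  240 + 167 = 407
56 + 12 = 68;  167 + 68 = 235;  407 + 235 = 642
68 + 12 = 80;  235 + 80 = 315;  642 + 315 = 957
80 + 12 = 92;  315 + 92 = 407;  957 + 407 = 1364
92 + 12 = 104;  407 + 104 = 511;  1364 + 511 = 1875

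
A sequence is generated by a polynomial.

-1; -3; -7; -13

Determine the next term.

-21

Δ: -2 , -4 , -6
Δ²: -2 , -2
Second differences constant at -2.
-6 − 2 = -8;  -13 − 8 = -21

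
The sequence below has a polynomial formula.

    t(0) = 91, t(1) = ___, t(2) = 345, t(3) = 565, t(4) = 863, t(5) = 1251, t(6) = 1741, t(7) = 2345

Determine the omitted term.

191

Using the last 6 terms:
Δ: 220  298  388  490  604
Δ²: 78  90  102  114
Δ³: 12  12  12
Constant third difference = 12.
Extend backward: 78 − 12 = 66;  220 − 66 = 154;  345 − 154 = 191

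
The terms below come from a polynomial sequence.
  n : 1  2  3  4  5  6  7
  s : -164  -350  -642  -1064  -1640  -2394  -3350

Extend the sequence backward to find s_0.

-186, -292, -422, -576, -754, -956
-106, -130, -154, -178, -202
-24, -24, -24, -24
The third differences are constant at -24.
Work back: -106 + 24 = -82;  -186 + 82 = -104;  -164 + 104 = -60

-60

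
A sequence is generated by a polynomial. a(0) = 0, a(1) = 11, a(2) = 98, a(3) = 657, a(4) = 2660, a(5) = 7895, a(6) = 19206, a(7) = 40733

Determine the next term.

78152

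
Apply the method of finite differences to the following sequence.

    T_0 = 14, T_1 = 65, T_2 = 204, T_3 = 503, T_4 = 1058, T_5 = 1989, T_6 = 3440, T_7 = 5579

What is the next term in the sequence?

8598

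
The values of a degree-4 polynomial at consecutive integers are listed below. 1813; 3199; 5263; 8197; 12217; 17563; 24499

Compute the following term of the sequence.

D1: 1386  2064  2934  4020  5346  6936
D2: 678  870  1086  1326  1590
D3: 192  216  240  264
D4: 24  24  24
Constant fourth difference = 24, so extend:
264 + 24 = 288;  1590 + 288 = 1878;  6936 + 1878 = 8814;  24499 + 8814 = 33313

33313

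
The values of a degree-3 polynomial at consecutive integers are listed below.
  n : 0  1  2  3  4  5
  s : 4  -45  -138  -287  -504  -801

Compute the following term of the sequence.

-49 , -93 , -149 , -217 , -297
-44 , -56 , -68 , -80
-12 , -12 , -12
Constant third difference = -12, so extend:
-80 − 12 = -92;  -297 − 92 = -389;  -801 − 389 = -1190

-1190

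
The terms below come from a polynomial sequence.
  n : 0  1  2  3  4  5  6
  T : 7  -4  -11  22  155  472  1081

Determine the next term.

2114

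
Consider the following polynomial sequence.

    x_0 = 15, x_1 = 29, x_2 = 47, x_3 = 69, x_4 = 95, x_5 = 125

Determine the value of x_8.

First differences: 14 , 18 , 22 , 26 , 30
Second differences: 4 , 4 , 4 , 4
The second differences are constant (4).
30 + 4 = 34;  125 + 34 = 159
34 + 4 = 38;  159 + 38 = 197
38 + 4 = 42;  197 + 42 = 239

239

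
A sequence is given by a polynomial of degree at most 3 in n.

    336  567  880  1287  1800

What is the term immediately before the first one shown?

231, 313, 407, 513
82, 94, 106
12, 12
The third differences are constant at 12.
Work back: 82 − 12 = 70;  231 − 70 = 161;  336 − 161 = 175

175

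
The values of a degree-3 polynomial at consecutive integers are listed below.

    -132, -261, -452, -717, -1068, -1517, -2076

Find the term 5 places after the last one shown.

First differences: -129, -191, -265, -351, -449, -559
Second differences: -62, -74, -86, -98, -110
Third differences: -12, -12, -12, -12
Third differences constant at -12.
-110 − 12 = -122;  -559 − 122 = -681;  -2076 − 681 = -2757
-122 − 12 = -134;  -681 − 134 = -815;  -2757 − 815 = -3572
-134 − 12 = -146;  -815 − 146 = -961;  -3572 − 961 = -4533
-146 − 12 = -158;  -961 − 158 = -1119;  -4533 − 1119 = -5652
-158 − 12 = -170;  -1119 − 170 = -1289;  -5652 − 1289 = -6941

-6941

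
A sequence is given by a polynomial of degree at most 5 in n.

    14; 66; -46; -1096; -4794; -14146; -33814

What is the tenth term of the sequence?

-233734

Δ: 52, -112, -1050, -3698, -9352, -19668
Δ²: -164, -938, -2648, -5654, -10316
Δ³: -774, -1710, -3006, -4662
Δ⁴: -936, -1296, -1656
Δ⁵: -360, -360
The fifth differences are constant (-360).
-1656 − 360 = -2016;  -4662 − 2016 = -6678;  -10316 − 6678 = -16994;  -19668 − 16994 = -36662;  -33814 − 36662 = -70476
-2016 − 360 = -2376;  -6678 − 2376 = -9054;  -16994 − 9054 = -26048;  -36662 − 26048 = -62710;  -70476 − 62710 = -133186
-2376 − 360 = -2736;  -9054 − 2736 = -11790;  -26048 − 11790 = -37838;  -62710 − 37838 = -100548;  -133186 − 100548 = -233734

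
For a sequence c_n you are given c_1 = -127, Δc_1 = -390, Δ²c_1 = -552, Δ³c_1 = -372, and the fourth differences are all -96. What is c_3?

-1459

Build the table forward from the leading diagonal:
D4: -96, -96, -96
D3: -372, -468, -564
D2: -552, -924, -1392
D1: -390, -942, -1866
c: -127, -517, -1459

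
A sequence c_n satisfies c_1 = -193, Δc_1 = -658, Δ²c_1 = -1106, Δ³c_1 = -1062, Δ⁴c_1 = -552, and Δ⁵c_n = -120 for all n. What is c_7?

-50971

Build the table forward from the leading diagonal:
D5: -120  -120  -120  -120  -120  -120  -120
D4: -552  -672  -792  -912  -1032  -1152  -1272
D3: -1062  -1614  -2286  -3078  -3990  -5022  -6174
D2: -1106  -2168  -3782  -6068  -9146  -13136  -18158
D1: -658  -1764  -3932  -7714  -13782  -22928  -36064
c: -193  -851  -2615  -6547  -14261  -28043  -50971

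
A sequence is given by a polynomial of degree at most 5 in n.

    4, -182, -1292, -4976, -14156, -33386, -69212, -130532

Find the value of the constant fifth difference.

-360

Δ: -186, -1110, -3684, -9180, -19230, -35826, -61320
Δ²: -924, -2574, -5496, -10050, -16596, -25494
Δ³: -1650, -2922, -4554, -6546, -8898
Δ⁴: -1272, -1632, -1992, -2352
Δ⁵: -360, -360, -360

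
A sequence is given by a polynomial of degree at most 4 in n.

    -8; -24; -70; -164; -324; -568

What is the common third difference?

Δ: -16, -46, -94, -160, -244
Δ²: -30, -48, -66, -84
Δ³: -18, -18, -18

-18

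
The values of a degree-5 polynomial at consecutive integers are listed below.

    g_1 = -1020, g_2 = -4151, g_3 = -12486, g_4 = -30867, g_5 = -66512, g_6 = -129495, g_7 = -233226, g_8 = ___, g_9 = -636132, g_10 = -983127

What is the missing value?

Using the first 7 terms:
-3131, -8335, -18381, -35645, -62983, -103731
-5204, -10046, -17264, -27338, -40748
-4842, -7218, -10074, -13410
-2376, -2856, -3336
-480, -480
Constant fifth difference = -480.
Extend forward: -3336 − 480 = -3816;  -13410 − 3816 = -17226;  -40748 − 17226 = -57974;  -103731 − 57974 = -161705;  -233226 − 161705 = -394931

-394931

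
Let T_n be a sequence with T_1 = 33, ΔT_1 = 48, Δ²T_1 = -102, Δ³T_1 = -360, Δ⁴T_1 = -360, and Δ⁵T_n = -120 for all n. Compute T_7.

-14529

Build the table forward from the leading diagonal:
Fifth differences: -120  -120  -120  -120  -120  -120  -120
Fourth differences: -360  -480  -600  -720  -840  -960  -1080
Third differences: -360  -720  -1200  -1800  -2520  -3360  -4320
Second differences: -102  -462  -1182  -2382  -4182  -6702  -10062
First differences: 48  -54  -516  -1698  -4080  -8262  -14964
T: 33  81  27  -489  -2187  -6267  -14529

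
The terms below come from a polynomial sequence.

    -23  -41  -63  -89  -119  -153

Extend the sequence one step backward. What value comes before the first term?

-9

D1: -18, -22, -26, -30, -34
D2: -4, -4, -4, -4
The second differences are constant at -4.
Work back: -18 + 4 = -14;  -23 + 14 = -9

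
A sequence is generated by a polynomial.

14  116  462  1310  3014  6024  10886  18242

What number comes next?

First differences: 102, 346, 848, 1704, 3010, 4862, 7356
Second differences: 244, 502, 856, 1306, 1852, 2494
Third differences: 258, 354, 450, 546, 642
Fourth differences: 96, 96, 96, 96
Fourth differences constant at 96.
642 + 96 = 738;  2494 + 738 = 3232;  7356 + 3232 = 10588;  18242 + 10588 = 28830

28830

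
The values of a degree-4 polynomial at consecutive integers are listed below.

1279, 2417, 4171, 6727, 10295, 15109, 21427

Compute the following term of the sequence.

D1: 1138 , 1754 , 2556 , 3568 , 4814 , 6318
D2: 616 , 802 , 1012 , 1246 , 1504
D3: 186 , 210 , 234 , 258
D4: 24 , 24 , 24
The fourth differences are constant (24).
258 + 24 = 282;  1504 + 282 = 1786;  6318 + 1786 = 8104;  21427 + 8104 = 29531

29531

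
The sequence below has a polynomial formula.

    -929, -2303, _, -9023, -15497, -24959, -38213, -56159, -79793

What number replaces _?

Using the last 6 terms:
First differences: -6474  -9462  -13254  -17946  -23634
Second differences: -2988  -3792  -4692  -5688
Third differences: -804  -900  -996
Fourth differences: -96  -96
Constant fourth difference = -96.
Extend backward: -804 + 96 = -708;  -2988 + 708 = -2280;  -6474 + 2280 = -4194;  -9023 + 4194 = -4829

-4829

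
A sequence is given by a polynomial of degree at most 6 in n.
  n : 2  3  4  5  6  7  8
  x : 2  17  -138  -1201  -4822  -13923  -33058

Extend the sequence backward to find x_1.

3

First differences: 15, -155, -1063, -3621, -9101, -19135
Second differences: -170, -908, -2558, -5480, -10034
Third differences: -738, -1650, -2922, -4554
Fourth differences: -912, -1272, -1632
Fifth differences: -360, -360
The fifth differences are constant at -360.
Work back: -912 + 360 = -552;  -738 + 552 = -186;  -170 + 186 = 16;  15 − 16 = -1;  2 + 1 = 3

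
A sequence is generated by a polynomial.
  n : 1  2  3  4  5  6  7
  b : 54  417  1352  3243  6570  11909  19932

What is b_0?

363  935  1891  3327  5339  8023
572  956  1436  2012  2684
384  480  576  672
96  96  96
The fourth differences are constant at 96.
Work back: 384 − 96 = 288;  572 − 288 = 284;  363 − 284 = 79;  54 − 79 = -25

-25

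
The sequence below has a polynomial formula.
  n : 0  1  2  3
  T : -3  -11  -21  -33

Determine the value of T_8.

First differences: -8, -10, -12
Second differences: -2, -2
Constant second difference = -2, so extend:
-12 − 2 = -14;  -33 − 14 = -47
-14 − 2 = -16;  -47 − 16 = -63
-16 − 2 = -18;  -63 − 18 = -81
-18 − 2 = -20;  -81 − 20 = -101
-20 − 2 = -22;  -101 − 22 = -123

-123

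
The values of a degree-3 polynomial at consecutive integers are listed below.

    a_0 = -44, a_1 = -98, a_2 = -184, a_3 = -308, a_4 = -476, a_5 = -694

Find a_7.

-1304

D1: -54  -86  -124  -168  -218
D2: -32  -38  -44  -50
D3: -6  -6  -6
The third differences are constant (-6).
-50 − 6 = -56;  -218 − 56 = -274;  -694 − 274 = -968
-56 − 6 = -62;  -274 − 62 = -336;  -968 − 336 = -1304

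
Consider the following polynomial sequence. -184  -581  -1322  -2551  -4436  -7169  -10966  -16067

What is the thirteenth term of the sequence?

-71212

Δ: -397, -741, -1229, -1885, -2733, -3797, -5101
Δ²: -344, -488, -656, -848, -1064, -1304
Δ³: -144, -168, -192, -216, -240
Δ⁴: -24, -24, -24, -24
Constant fourth difference = -24, so extend:
-240 − 24 = -264;  -1304 − 264 = -1568;  -5101 − 1568 = -6669;  -16067 − 6669 = -22736
-264 − 24 = -288;  -1568 − 288 = -1856;  -6669 − 1856 = -8525;  -22736 − 8525 = -31261
-288 − 24 = -312;  -1856 − 312 = -2168;  -8525 − 2168 = -10693;  -31261 − 10693 = -41954
-312 − 24 = -336;  -2168 − 336 = -2504;  -10693 − 2504 = -13197;  -41954 − 13197 = -55151
-336 − 24 = -360;  -2504 − 360 = -2864;  -13197 − 2864 = -16061;  -55151 − 16061 = -71212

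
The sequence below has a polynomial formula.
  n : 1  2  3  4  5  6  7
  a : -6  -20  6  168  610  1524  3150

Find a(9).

D1: -14  26  162  442  914  1626
D2: 40  136  280  472  712
D3: 96  144  192  240
D4: 48  48  48
The fourth differences are constant (48).
240 + 48 = 288;  712 + 288 = 1000;  1626 + 1000 = 2626;  3150 + 2626 = 5776
288 + 48 = 336;  1000 + 336 = 1336;  2626 + 1336 = 3962;  5776 + 3962 = 9738

9738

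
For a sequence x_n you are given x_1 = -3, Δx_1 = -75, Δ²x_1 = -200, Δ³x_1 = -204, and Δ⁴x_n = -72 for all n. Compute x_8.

-14388

Build the table forward from the leading diagonal:
D4: -72  -72  -72  -72  -72  -72  -72  -72
D3: -204  -276  -348  -420  -492  -564  -636  -708
D2: -200  -404  -680  -1028  -1448  -1940  -2504  -3140
D1: -75  -275  -679  -1359  -2387  -3835  -5775  -8279
x: -3  -78  -353  -1032  -2391  -4778  -8613  -14388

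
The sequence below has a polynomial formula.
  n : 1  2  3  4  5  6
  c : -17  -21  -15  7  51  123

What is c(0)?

D1: -4  6  22  44  72
D2: 10  16  22  28
D3: 6  6  6
The third differences are constant at 6.
Work back: 10 − 6 = 4;  -4 − 4 = -8;  -17 + 8 = -9

-9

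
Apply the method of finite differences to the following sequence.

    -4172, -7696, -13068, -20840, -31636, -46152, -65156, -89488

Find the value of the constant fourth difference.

-72

First differences: -3524, -5372, -7772, -10796, -14516, -19004, -24332
Second differences: -1848, -2400, -3024, -3720, -4488, -5328
Third differences: -552, -624, -696, -768, -840
Fourth differences: -72, -72, -72, -72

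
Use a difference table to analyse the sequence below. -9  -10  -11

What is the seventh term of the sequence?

-15

D1: -1 , -1
Constant first difference = -1, so extend:
-11 − 1 = -12
-12 − 1 = -13
-13 − 1 = -14
-14 − 1 = -15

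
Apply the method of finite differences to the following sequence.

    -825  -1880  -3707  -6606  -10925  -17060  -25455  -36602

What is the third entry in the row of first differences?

Δ: -1055, -1827, -2899, -4319, -6135, -8395, -11147
Δ²: -772, -1072, -1420, -1816, -2260, -2752
Δ³: -300, -348, -396, -444, -492
Δ⁴: -48, -48, -48, -48

-2899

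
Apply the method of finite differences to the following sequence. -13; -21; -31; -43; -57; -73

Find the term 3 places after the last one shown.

Δ: -8  -10  -12  -14  -16
Δ²: -2  -2  -2  -2
Second differences constant at -2.
-16 − 2 = -18;  -73 − 18 = -91
-18 − 2 = -20;  -91 − 20 = -111
-20 − 2 = -22;  -111 − 22 = -133

-133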